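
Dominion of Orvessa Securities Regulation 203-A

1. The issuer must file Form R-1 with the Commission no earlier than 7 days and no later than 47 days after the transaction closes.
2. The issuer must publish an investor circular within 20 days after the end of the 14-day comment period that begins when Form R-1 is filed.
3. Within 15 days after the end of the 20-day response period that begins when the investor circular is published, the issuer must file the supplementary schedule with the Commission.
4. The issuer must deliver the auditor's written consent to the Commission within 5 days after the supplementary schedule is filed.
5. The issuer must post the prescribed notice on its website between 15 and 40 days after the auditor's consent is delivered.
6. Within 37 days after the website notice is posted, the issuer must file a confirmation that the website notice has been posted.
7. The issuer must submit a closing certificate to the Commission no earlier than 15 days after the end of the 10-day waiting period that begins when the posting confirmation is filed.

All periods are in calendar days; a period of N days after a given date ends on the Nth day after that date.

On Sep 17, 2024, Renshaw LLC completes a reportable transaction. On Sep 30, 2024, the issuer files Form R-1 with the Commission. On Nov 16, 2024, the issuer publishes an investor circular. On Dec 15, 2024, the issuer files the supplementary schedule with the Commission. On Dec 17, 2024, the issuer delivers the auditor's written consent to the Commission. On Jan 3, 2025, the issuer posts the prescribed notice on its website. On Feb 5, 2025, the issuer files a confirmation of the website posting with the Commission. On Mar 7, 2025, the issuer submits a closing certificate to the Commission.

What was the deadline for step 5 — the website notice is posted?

Step 5 runs from Dec 17, 2024, when the auditor's consent is delivered. The window is 15–40 days after Dec 17, 2024; it closes on Jan 26, 2025.

Jan 26, 2025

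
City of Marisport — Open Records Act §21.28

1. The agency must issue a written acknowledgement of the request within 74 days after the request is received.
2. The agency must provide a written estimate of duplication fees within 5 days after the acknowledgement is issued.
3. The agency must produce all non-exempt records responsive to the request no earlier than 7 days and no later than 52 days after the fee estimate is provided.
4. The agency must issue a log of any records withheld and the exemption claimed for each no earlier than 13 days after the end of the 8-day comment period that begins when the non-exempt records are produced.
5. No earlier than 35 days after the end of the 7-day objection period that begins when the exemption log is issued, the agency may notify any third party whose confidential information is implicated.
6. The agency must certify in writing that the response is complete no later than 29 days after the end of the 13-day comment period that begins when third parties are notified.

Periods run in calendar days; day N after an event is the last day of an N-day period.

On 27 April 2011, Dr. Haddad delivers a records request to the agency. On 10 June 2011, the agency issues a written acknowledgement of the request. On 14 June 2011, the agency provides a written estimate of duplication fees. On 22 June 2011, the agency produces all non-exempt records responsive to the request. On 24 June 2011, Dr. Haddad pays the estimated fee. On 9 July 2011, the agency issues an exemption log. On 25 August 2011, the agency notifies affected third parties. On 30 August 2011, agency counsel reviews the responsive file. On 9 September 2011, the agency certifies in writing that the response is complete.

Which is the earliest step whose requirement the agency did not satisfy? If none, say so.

(1) due by 27 April 2011 + 74 days = 10 July 2011; completed 10 June 2011, before the deadline.
(2) due by 10 June 2011 + 5 days = 15 June 2011; completed 14 June 2011, before the deadline.
(3) the permitted window runs from 14 June 2011 + 7 = 21 June 2011 to 14 June 2011 + 52 = 5 August 2011; 22 June 2011 falls inside that range.
(4) permitted from 30 June 2011 + 13 days = 13 July 2011 onward; done 9 July 2011 — 4 days too early.
The procedure was therefore not followed at step 4.

Step 4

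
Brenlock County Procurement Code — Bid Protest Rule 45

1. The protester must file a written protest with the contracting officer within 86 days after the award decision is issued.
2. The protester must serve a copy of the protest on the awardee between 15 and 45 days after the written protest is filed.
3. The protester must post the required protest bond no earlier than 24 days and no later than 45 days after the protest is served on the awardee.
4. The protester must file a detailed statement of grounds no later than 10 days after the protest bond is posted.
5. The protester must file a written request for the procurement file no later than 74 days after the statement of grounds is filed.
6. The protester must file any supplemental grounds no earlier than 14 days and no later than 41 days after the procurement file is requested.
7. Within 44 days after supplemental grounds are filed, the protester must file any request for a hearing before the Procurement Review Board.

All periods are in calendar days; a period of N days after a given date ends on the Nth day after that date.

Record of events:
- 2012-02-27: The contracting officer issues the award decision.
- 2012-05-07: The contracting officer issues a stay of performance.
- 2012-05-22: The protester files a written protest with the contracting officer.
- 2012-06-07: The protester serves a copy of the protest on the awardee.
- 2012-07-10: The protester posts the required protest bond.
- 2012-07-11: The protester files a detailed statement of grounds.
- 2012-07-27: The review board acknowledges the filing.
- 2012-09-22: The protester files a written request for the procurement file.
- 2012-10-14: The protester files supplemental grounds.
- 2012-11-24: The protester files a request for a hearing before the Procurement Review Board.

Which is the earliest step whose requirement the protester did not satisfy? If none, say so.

Step 1: 86 days after 2012-02-27 (when the award decision is issued) is 2012-05-23; done 2012-05-22 — timely.
Step 2: the window is 15–45 days after 2012-05-22 (when the written protest is filed), so 2012-06-06 through 2012-07-06; done 2012-06-07 — within the window.
Step 3: the window is 24–45 days after 2012-06-07 (when the protest is served on the awardee), so 2012-07-01 through 2012-07-22; done 2012-07-10, which is between those dates.
Step 4: 10 days after 2012-07-10 (when the protest bond is posted) is 2012-07-20; completed 2012-07-11, before the deadline.
Step 5: 74 days after 2012-07-11 (when the statement of grounds is filed) is 2012-09-23; done 2012-09-22 — timely.
Step 6: the window is 14–41 days after 2012-09-22 (when the procurement file is requested), so 2012-10-06 through 2012-11-02; done 2012-10-14 — within the window.
Step 7: 44 days after 2012-10-14 (when supplemental grounds are filed) is 2012-11-27; completed 2012-11-24, before the deadline.

None — every step was satisfied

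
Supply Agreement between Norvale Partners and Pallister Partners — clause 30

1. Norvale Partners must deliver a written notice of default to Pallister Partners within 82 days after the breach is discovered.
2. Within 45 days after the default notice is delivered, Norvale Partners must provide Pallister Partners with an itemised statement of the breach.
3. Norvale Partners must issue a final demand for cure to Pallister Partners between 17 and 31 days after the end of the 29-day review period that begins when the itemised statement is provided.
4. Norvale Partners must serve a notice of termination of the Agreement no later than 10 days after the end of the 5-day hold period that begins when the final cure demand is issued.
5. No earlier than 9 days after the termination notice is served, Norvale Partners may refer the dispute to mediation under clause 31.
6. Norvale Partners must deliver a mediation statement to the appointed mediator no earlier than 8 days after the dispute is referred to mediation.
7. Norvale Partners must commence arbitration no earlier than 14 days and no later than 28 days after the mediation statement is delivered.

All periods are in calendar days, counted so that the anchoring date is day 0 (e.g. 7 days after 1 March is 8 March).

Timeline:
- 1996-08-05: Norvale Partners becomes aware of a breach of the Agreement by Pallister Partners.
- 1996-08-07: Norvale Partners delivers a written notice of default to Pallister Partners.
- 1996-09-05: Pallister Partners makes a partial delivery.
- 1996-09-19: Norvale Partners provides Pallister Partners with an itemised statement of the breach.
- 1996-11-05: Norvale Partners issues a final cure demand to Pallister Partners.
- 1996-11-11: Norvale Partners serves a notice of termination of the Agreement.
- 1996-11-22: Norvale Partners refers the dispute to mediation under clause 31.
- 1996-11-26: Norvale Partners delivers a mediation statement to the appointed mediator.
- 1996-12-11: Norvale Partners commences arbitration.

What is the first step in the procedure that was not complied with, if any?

(1) due by 1996-08-05 + 82 days = 1996-10-26; completed 1996-08-07, before the deadline.
(2) due by 1996-08-07 + 45 days = 1996-09-21; completed 1996-09-19, before the deadline.
(3) the permitted window runs from 1996-10-18 + 17 = 1996-11-04 to 1996-10-18 + 31 = 1996-11-18; done 1996-11-05, which is between those dates.
(4) due by 1996-11-10 + 10 days = 1996-11-20; completed 1996-11-11, before the deadline.
(5) permitted from 1996-11-11 + 9 days = 1996-11-20 onward; done 1996-11-22, after the minimum wait.
(6) permitted from 1996-11-22 + 8 days = 1996-11-30 onward; acted on 1996-11-26, 4 days prematurely.
That is the first point of non-compliance.

Step 6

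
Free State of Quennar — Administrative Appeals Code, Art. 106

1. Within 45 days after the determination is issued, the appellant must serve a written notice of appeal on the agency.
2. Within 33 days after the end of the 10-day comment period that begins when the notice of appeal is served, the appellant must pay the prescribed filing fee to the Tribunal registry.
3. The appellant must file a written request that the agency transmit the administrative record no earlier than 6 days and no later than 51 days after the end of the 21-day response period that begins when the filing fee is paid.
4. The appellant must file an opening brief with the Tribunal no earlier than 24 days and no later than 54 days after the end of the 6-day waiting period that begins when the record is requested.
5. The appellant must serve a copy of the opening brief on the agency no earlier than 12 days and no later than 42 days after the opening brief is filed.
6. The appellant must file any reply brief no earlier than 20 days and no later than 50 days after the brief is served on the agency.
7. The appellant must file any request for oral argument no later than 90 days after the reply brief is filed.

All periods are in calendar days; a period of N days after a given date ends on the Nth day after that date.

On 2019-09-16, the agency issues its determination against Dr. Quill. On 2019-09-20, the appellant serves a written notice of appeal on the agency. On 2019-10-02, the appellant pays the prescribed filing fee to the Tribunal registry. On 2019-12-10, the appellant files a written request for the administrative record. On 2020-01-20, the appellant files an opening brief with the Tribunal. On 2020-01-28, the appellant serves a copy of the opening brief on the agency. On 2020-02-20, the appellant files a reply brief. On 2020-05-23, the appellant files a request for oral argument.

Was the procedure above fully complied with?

No

Step 1 — counting 45 days from 2019-09-16 (when the determination is issued) gives a deadline of 2019-10-31; 2019-09-20 is within that limit.
Step 2 — counting 33 days from 2019-09-30 (end of the 10-day comment period, which began when the notice of appeal is served on 2019-09-20) gives a deadline of 2019-11-02; done 2019-10-02 — timely.
Step 3 — 6 and 51 days from 2019-10-23 (end of the 21-day response period, which began when the filing fee is paid on 2019-10-02) are 2019-10-29 and 2019-12-13 respectively; 2019-12-10 falls inside that range.
Step 4 — 24 and 54 days from 2019-12-16 (end of the 6-day waiting period, which began when the record is requested on 2019-12-10) are 2020-01-09 and 2020-02-08 respectively; done 2020-01-20, which is between those dates.
Step 5 — 12 and 42 days from 2020-01-20 (when the opening brief is filed) are 2020-02-01 and 2020-03-02 respectively; 2020-01-28 is 4 days too early.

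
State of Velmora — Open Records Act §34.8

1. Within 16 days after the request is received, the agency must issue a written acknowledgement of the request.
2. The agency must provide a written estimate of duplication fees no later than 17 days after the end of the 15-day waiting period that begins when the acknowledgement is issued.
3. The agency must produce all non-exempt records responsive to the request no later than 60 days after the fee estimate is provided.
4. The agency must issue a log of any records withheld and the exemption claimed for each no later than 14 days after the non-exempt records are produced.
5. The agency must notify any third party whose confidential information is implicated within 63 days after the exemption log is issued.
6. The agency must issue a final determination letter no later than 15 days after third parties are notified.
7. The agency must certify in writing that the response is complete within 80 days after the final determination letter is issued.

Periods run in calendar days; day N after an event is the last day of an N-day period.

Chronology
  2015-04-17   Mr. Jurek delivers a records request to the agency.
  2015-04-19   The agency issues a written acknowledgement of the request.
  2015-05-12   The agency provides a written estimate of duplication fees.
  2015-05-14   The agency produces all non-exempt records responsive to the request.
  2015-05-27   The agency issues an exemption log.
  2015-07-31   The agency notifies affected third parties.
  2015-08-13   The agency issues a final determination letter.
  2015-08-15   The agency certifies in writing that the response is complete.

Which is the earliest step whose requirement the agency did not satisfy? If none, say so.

Step 1 — counting 16 days from 2015-04-17 (when the request is received) gives a deadline of 2015-05-03; 2015-04-19 is within that limit.
Step 2 — counting 17 days from 2015-05-04 (end of the 15-day waiting period, which began when the acknowledgement is issued on 2015-04-19) gives a deadline of 2015-05-21; completed 2015-05-12, before the deadline.
Step 3 — counting 60 days from 2015-05-12 (when the fee estimate is provided) gives a deadline of 2015-07-11; 2015-05-14 is within that limit.
Step 4 — counting 14 days from 2015-05-14 (when the non-exempt records are produced) gives a deadline of 2015-05-28; 2015-05-27 is within that limit.
Step 5 — counting 63 days from 2015-05-27 (when the exemption log is issued) gives a deadline of 2015-07-29; not done until 2015-07-31, 2 days after the deadline.
The procedure was therefore not followed at step 5.

Step 5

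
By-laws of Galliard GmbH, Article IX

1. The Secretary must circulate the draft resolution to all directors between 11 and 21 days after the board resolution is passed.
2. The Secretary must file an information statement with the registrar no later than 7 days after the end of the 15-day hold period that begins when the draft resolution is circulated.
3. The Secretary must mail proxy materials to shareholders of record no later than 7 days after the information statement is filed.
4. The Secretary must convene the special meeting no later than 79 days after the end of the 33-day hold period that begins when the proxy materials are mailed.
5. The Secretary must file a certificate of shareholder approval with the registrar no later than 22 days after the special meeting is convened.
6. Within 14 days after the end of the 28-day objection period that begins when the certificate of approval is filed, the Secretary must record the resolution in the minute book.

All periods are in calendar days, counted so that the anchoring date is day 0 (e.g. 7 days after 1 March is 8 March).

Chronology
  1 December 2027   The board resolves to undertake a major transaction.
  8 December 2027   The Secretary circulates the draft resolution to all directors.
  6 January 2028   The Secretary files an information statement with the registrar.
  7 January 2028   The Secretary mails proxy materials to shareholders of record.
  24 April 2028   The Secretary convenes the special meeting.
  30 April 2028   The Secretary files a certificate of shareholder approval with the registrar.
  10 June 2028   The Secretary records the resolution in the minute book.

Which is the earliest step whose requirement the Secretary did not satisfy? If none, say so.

(1) the permitted window runs from 1 December 2027 + 11 = 12 December 2027 to 1 December 2027 + 21 = 22 December 2027; done 8 December 2027 — 4 days before the window opened.
That is the first point of non-compliance.

Step 1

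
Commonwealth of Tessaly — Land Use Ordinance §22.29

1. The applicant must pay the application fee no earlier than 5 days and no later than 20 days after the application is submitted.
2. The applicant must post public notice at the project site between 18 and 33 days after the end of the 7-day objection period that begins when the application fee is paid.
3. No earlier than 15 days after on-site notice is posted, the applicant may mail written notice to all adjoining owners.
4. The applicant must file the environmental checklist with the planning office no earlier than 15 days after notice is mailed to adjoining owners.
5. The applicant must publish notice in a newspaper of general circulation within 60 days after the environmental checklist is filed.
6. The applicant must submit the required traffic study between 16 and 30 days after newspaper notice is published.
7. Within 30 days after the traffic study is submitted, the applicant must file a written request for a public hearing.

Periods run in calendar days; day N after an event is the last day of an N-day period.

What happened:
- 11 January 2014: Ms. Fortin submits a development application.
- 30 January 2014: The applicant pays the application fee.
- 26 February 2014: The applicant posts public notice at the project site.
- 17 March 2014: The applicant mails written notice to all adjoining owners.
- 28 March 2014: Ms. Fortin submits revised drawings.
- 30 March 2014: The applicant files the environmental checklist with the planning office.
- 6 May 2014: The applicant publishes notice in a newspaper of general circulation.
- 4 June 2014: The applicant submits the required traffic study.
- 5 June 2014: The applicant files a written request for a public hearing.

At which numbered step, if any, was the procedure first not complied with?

Step 4

(1) the permitted window runs from 11 January 2014 + 5 = 16 January 2014 to 11 January 2014 + 20 = 31 January 2014; done 30 January 2014 — within the window.
(2) the permitted window runs from 6 February 2014 + 18 = 24 February 2014 to 6 February 2014 + 33 = 11 March 2014; 26 February 2014 falls inside that range.
(3) permitted from 26 February 2014 + 15 days = 13 March 2014 onward; done 17 March 2014, after the minimum wait.
(4) permitted from 17 March 2014 + 15 days = 1 April 2014 onward; done 30 March 2014 — 2 days too early.
The analysis stops there.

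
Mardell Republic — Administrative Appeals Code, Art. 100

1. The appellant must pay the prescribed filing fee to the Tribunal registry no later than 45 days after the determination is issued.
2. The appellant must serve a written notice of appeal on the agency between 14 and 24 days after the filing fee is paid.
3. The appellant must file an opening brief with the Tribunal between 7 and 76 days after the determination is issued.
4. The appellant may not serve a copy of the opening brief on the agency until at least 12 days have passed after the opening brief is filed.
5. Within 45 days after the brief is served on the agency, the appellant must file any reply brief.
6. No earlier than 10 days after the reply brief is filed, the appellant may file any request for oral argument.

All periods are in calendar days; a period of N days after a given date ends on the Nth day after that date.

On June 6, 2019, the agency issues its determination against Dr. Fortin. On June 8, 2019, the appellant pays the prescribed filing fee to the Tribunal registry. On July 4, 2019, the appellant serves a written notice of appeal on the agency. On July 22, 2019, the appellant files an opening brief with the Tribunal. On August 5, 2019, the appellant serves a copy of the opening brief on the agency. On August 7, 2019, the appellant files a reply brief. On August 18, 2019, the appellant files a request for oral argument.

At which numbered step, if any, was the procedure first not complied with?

Step 2

Step 1 — counting 45 days from June 6, 2019 (when the determination is issued) gives a deadline of July 21, 2019; done June 8, 2019 — timely.
Step 2 — 14 and 24 days from June 8, 2019 (when the filing fee is paid) are June 22, 2019 and July 2, 2019 respectively; done July 4, 2019 — 2 days after the window closed.
No need to go further; step 2 was not satisfied.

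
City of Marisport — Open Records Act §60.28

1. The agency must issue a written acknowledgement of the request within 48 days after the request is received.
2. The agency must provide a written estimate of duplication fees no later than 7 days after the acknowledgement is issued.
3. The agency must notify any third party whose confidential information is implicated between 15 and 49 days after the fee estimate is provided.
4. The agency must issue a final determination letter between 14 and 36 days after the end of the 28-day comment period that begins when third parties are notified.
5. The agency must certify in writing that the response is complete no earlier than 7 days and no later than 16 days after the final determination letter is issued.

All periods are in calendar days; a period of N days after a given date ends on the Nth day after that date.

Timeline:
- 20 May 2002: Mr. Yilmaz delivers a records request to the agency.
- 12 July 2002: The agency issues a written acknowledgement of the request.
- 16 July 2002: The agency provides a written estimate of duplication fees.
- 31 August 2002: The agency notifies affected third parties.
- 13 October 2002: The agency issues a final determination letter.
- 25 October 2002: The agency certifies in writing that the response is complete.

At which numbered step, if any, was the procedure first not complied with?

Step 1

(1) due by 20 May 2002 + 48 days = 7 July 2002; 12 July 2002 misses that deadline by 5 days.
The analysis stops there.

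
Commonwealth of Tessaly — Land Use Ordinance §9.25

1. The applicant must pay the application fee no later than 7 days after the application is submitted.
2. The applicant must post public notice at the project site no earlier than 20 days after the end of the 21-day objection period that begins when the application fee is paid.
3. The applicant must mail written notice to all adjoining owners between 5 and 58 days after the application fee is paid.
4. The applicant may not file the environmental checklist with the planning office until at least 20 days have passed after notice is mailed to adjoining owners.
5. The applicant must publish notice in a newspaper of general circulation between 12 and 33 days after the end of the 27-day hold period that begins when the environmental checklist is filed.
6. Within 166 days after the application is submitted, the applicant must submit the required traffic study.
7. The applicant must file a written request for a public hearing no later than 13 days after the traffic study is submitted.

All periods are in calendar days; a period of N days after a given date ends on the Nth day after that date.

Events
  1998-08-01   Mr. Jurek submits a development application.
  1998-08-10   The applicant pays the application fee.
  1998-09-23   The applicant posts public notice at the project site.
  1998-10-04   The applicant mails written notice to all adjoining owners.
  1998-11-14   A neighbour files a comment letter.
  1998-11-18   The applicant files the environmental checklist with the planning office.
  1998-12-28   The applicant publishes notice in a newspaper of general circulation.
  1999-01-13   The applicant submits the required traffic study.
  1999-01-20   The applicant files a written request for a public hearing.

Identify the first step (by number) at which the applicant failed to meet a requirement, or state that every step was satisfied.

Step 1

Step 1 — counting 7 days from 1998-08-01 (when the application is submitted) gives a deadline of 1998-08-08; done 1998-08-10 — 2 days late.
The analysis stops there.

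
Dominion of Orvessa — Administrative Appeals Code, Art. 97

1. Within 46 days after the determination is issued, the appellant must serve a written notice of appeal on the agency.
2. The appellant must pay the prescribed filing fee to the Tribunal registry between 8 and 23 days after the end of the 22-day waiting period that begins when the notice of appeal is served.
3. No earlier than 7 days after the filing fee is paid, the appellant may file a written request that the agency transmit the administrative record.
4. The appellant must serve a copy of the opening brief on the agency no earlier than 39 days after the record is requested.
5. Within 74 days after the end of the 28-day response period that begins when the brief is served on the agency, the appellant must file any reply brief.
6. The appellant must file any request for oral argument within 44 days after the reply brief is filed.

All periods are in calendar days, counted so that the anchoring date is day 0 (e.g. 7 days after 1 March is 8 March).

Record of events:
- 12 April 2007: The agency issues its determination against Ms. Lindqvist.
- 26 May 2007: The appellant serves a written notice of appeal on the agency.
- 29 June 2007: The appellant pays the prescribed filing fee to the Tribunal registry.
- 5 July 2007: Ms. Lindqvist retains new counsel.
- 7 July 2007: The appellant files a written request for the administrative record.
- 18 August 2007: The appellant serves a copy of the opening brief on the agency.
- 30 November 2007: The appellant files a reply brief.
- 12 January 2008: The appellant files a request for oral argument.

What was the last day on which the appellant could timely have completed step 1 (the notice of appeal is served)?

28 May 2007

Step 1 runs from 12 April 2007, when the determination is issued. 46 days after 12 April 2007 is 28 May 2007.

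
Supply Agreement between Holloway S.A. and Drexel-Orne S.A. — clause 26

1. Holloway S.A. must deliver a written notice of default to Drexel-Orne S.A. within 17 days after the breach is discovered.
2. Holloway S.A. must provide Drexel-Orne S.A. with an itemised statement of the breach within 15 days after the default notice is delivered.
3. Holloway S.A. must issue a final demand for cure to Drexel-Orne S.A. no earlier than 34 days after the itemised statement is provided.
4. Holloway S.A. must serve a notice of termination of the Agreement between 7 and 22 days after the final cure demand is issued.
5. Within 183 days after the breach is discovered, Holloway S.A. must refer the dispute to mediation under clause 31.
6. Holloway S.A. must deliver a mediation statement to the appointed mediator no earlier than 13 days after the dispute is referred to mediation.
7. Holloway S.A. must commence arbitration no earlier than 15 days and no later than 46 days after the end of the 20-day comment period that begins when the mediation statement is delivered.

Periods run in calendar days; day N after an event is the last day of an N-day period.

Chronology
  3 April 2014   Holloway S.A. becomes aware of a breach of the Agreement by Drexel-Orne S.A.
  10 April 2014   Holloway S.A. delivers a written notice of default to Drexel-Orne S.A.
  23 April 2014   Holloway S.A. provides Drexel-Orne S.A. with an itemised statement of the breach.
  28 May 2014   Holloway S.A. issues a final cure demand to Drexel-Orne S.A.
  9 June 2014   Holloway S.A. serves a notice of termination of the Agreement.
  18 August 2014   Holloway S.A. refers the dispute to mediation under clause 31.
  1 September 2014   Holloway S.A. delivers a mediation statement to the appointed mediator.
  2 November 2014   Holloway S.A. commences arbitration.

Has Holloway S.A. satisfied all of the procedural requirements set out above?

Yes

Step 1: 17 days after 3 April 2014 (when the breach is discovered) is 20 April 2014; done 10 April 2014 — timely.
Step 2: 15 days after 10 April 2014 (when the default notice is delivered) is 25 April 2014; done 23 April 2014 — timely.
Step 3: the earliest permitted date is 34 days after 23 April 2014 (when the itemised statement is provided), i.e. 27 May 2014; done 28 May 2014, after the minimum wait.
Step 4: the window is 7–22 days after 28 May 2014 (when the final cure demand is issued), so 4 June 2014 through 19 June 2014; 9 June 2014 falls inside that range.
Step 5: 183 days after 3 April 2014 (when the breach is discovered) is 3 October 2014; completed 18 August 2014, before the deadline.
Step 6: the earliest permitted date is 13 days after 18 August 2014 (when the dispute is referred to mediation), i.e. 31 August 2014; done 1 September 2014 — permitted.
Step 7: the window is 15–46 days after 21 September 2014 (end of the 20-day comment period, which began when the mediation statement is delivered on 1 September 2014), so 6 October 2014 through 6 November 2014; done 2 November 2014, which is between those dates.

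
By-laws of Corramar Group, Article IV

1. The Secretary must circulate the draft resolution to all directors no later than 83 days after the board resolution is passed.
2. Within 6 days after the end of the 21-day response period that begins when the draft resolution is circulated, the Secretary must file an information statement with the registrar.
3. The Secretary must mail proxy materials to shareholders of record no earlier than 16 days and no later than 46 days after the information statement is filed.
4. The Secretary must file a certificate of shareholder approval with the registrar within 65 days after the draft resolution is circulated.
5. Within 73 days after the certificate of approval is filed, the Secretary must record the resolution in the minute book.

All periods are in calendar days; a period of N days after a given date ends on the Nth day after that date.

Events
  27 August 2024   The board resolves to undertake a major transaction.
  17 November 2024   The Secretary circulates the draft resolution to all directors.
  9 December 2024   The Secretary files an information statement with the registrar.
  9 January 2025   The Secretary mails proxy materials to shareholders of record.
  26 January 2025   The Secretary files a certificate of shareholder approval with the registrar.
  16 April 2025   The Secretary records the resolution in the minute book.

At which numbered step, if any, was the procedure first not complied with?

Step 1 — counting 83 days from 27 August 2024 (when the board resolution is passed) gives a deadline of 18 November 2024; 17 November 2024 is within that limit.
Step 2 — counting 6 days from 8 December 2024 (end of the 21-day response period, which began when the draft resolution is circulated on 17 November 2024) gives a deadline of 14 December 2024; 9 December 2024 is within that limit.
Step 3 — 16 and 46 days from 9 December 2024 (when the information statement is filed) are 25 December 2024 and 24 January 2025 respectively; 9 January 2025 falls inside that range.
Step 4 — counting 65 days from 17 November 2024 (when the draft resolution is circulated) gives a deadline of 21 January 2025; 26 January 2025 misses that deadline by 5 days.
That is the first point of non-compliance.

Step 4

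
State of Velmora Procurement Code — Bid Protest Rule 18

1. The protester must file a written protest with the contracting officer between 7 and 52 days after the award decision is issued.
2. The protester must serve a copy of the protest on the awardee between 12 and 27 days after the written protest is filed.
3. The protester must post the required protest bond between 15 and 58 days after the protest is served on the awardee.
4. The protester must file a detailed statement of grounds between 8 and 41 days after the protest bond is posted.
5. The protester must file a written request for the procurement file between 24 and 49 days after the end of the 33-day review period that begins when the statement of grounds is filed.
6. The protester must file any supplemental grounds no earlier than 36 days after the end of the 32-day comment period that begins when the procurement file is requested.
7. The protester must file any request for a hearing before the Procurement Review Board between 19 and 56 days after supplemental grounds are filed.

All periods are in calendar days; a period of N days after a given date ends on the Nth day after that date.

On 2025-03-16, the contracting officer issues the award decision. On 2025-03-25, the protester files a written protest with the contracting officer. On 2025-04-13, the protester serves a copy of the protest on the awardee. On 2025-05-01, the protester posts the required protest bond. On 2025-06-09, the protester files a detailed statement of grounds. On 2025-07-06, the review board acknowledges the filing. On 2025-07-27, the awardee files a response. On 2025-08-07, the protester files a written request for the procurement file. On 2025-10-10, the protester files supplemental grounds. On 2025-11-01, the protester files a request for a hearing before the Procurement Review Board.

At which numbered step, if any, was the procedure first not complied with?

Step 1 — 7 and 52 days from 2025-03-16 (when the award decision is issued) are 2025-03-23 and 2025-05-07 respectively; done 2025-03-25 — within the window.
Step 2 — 12 and 27 days from 2025-03-25 (when the written protest is filed) are 2025-04-06 and 2025-04-21 respectively; 2025-04-13 falls inside that range.
Step 3 — 15 and 58 days from 2025-04-13 (when the protest is served on the awardee) are 2025-04-28 and 2025-06-10 respectively; done 2025-05-01 — within the window.
Step 4 — 8 and 41 days from 2025-05-01 (when the protest bond is posted) are 2025-05-09 and 2025-06-11 respectively; 2025-06-09 falls inside that range.
Step 5 — 24 and 49 days from 2025-07-12 (end of the 33-day review period, which began when the statement of grounds is filed on 2025-06-09) are 2025-08-05 and 2025-08-30 respectively; done 2025-08-07, which is between those dates.
Step 6 — must wait 36 days from 2025-09-08 (end of the 32-day comment period, which began when the procurement file is requested on 2025-08-07), so not before 2025-10-14; done 2025-10-10 — 4 days too early.
Later steps need not be reached.

Step 6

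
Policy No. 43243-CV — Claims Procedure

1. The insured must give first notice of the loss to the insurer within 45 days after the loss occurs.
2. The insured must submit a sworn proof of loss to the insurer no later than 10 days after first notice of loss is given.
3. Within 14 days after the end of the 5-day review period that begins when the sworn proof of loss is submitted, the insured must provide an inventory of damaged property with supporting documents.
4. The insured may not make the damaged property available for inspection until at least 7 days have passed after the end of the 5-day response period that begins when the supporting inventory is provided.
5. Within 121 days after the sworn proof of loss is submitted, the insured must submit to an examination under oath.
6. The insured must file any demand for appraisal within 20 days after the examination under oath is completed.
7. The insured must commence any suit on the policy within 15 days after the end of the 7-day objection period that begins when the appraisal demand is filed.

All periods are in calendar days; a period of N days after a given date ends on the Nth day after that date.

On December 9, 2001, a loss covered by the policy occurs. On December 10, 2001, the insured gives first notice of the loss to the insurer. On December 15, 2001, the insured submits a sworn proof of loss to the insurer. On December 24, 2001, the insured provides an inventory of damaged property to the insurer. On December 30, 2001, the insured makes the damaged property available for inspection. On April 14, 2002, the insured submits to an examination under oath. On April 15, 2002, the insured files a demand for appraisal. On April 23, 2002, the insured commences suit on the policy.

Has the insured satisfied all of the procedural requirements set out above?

(1) due by December 9, 2001 + 45 days = January 23, 2002; December 10, 2001 is within that limit.
(2) due by December 10, 2001 + 10 days = December 20, 2001; December 15, 2001 is within that limit.
(3) due by December 20, 2001 + 14 days = January 3, 2002; done December 24, 2001 — timely.
(4) permitted from December 29, 2001 + 7 days = January 5, 2002 onward; acted on December 30, 2001, 6 days prematurely.
Later steps need not be reached.

No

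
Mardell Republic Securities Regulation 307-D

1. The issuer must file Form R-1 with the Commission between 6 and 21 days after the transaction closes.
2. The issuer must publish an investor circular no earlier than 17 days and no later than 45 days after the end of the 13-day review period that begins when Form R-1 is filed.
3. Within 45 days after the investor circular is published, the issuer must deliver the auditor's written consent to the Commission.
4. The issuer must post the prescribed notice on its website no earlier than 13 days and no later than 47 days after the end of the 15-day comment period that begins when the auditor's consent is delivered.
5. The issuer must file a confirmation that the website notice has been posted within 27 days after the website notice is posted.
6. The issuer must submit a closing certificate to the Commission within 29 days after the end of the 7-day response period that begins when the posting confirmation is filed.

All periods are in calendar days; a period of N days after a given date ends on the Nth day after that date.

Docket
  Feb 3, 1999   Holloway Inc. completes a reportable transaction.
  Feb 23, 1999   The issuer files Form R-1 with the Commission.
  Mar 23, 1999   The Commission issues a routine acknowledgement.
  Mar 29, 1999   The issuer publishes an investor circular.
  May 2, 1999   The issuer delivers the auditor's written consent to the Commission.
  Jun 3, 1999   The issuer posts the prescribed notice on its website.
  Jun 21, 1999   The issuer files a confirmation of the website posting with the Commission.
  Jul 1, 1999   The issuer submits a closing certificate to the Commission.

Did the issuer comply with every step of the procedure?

Step 1: the window is 6–21 days after Feb 3, 1999 (when the transaction closes), so Feb 9, 1999 through Feb 24, 1999; done Feb 23, 1999 — within the window.
Step 2: the window is 17–45 days after Mar 8, 1999 (end of the 13-day review period, which began when Form R-1 is filed on Feb 23, 1999), so Mar 25, 1999 through Apr 22, 1999; Mar 29, 1999 falls inside that range.
Step 3: 45 days after Mar 29, 1999 (when the investor circular is published) is May 13, 1999; May 2, 1999 is within that limit.
Step 4: the window is 13–47 days after May 17, 1999 (end of the 15-day comment period, which began when the auditor's consent is delivered on May 2, 1999), so May 30, 1999 through Jul 3, 1999; done Jun 3, 1999, which is between those dates.
Step 5: 27 days after Jun 3, 1999 (when the website notice is posted) is Jun 30, 1999; done Jun 21, 1999 — timely.
Step 6: 29 days after Jun 28, 1999 (end of the 7-day response period, which began when the posting confirmation is filed on Jun 21, 1999) is Jul 27, 1999; done Jul 1, 1999 — timely.

Yes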